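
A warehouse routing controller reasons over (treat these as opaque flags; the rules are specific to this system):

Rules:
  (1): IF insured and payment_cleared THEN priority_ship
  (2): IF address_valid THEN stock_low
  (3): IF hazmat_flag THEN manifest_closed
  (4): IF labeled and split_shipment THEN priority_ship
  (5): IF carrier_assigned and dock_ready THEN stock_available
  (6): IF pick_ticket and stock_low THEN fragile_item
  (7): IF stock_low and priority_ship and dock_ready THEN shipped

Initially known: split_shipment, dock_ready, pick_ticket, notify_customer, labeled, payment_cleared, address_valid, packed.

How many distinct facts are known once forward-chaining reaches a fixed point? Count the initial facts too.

[1] (2) [IF address_valid THEN stock_low]; (4) [IF labeled and split_shipment THEN priority_ship]. ⇒ new: stock_low, priority_ship.
[2] (6) [IF pick_ticket and stock_low THEN fragile_item]; (7) [IF stock_low and priority_ship and dock_ready THEN shipped]. ⇒ new: fragile_item, shipped.
Closure: {address_valid, dock_ready, fragile_item, labeled, notify_customer, packed, payment_cleared, pick_ticket, priority_ship, shipped, split_shipment, stock_low} — 12 facts.

12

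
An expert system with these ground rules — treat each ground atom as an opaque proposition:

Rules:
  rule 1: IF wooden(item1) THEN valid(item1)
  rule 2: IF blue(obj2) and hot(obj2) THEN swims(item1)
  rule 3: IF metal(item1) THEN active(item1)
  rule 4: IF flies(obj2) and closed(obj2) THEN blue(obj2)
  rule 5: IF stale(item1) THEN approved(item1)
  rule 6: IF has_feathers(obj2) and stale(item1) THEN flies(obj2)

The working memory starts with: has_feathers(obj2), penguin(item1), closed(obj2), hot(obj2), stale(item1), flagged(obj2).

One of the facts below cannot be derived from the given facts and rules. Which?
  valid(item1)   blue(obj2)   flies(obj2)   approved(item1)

Round 1: rule 5 [IF stale(item1) THEN approved(item1)]; rule 6 [IF has_feathers(obj2) and stale(item1) THEN flies(obj2)]. Adds approved(item1), flies(obj2).
Round 2: rule 4 [IF flies(obj2) and closed(obj2) THEN blue(obj2)]. Adds blue(obj2).
Round 3: rule 2 [IF blue(obj2) and hot(obj2) THEN swims(item1)]. Adds swims(item1).
Derived: flies(obj2) (round 1), approved(item1) (round 1), blue(obj2) (round 2). valid(item1) never appears in any round.

valid(item1)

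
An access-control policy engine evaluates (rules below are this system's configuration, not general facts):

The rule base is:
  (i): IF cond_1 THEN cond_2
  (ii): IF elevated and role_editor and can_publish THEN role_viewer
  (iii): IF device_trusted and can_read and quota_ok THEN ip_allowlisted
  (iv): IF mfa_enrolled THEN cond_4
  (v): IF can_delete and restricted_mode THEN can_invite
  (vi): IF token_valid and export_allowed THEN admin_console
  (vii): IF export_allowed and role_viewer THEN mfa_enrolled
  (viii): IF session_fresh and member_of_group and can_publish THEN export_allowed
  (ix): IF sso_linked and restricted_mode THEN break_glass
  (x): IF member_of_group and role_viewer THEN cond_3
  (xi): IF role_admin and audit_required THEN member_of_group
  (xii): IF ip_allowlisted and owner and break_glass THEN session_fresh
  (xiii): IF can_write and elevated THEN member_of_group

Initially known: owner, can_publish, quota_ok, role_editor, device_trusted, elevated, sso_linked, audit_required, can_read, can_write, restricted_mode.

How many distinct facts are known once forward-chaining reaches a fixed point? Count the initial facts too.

20

Round 1 fires (ii), (iii), (ix), (xiii), giving role_viewer, ip_allowlisted, break_glass, member_of_group.
Round 2 fires (x), (xii), giving cond_3, session_fresh.
Round 3 fires (viii), giving export_allowed.
Round 4 fires (vii), giving mfa_enrolled.
Round 5 fires (iv), giving cond_4.
Closure: {audit_required, break_glass, can_publish, can_read, can_write, cond_3, cond_4, device_trusted, elevated, export_allowed, ip_allowlisted, member_of_group, mfa_enrolled, owner, quota_ok, restricted_mode, role_editor, role_viewer, session_fresh, sso_linked} — 20 facts.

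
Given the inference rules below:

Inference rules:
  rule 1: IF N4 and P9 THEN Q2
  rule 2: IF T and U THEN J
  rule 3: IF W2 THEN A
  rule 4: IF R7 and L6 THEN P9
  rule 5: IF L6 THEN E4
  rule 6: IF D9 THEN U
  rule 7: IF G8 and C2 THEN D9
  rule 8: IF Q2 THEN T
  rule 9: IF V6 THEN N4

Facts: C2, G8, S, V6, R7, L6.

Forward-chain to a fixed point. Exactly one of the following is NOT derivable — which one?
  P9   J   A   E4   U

A

[1] rule 4 [IF R7 and L6 THEN P9]; rule 5 [IF L6 THEN E4]; rule 7 [IF G8 and C2 THEN D9]; rule 9 [IF V6 THEN N4]. ⇒ new: P9, E4, D9, N4.
[2] rule 1 [IF N4 and P9 THEN Q2]; rule 6 [IF D9 THEN U]. ⇒ new: Q2, U.
[3] rule 8 [IF Q2 THEN T]. ⇒ new: T.
[4] rule 2 [IF T and U THEN J]. ⇒ new: J.
Derived: U (round 2), P9 (round 1), J (round 4), E4 (round 1). A never appears in any round.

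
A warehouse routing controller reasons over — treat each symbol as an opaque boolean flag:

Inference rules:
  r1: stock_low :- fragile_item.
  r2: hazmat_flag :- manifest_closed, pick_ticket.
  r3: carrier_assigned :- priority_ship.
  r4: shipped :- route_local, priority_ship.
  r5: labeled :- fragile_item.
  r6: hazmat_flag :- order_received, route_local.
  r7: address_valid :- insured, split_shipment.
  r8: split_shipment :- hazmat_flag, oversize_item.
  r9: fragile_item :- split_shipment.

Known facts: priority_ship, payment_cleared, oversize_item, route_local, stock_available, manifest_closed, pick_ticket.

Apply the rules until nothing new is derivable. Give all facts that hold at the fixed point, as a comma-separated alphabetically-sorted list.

Round 1 — r2, r3, r4, derive hazmat_flag, carrier_assigned, shipped.
Round 2 — r8, derive split_shipment.
Round 3 — r9, derive fragile_item.
Round 4 — r1, r5, derive stock_low, labeled.

carrier_assigned, fragile_item, hazmat_flag, labeled, manifest_closed, oversize_item, payment_cleared, pick_ticket, priority_ship, route_local, shipped, split_shipment, stock_available, stock_low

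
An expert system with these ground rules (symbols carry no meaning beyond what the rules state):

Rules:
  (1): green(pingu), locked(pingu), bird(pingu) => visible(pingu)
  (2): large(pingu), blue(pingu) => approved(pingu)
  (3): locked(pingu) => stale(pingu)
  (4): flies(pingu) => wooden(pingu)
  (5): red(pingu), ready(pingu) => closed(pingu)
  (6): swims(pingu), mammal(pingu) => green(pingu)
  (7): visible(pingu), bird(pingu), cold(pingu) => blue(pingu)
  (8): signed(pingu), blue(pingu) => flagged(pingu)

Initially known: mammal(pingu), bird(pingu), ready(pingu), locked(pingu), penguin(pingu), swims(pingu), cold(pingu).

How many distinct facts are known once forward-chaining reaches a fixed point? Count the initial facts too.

11

Round 1: (3) [locked(pingu) => stale(pingu)]; (6) [swims(pingu), mammal(pingu) => green(pingu)]. New: stale(pingu), green(pingu).
Round 2: (1) [green(pingu), locked(pingu), bird(pingu) => visible(pingu)]. New: visible(pingu).
Round 3: (7) [visible(pingu), bird(pingu), cold(pingu) => blue(pingu)]. New: blue(pingu).
Closure: {bird(pingu), blue(pingu), cold(pingu), green(pingu), locked(pingu), mammal(pingu), penguin(pingu), ready(pingu), stale(pingu), swims(pingu), visible(pingu)} — 11 facts.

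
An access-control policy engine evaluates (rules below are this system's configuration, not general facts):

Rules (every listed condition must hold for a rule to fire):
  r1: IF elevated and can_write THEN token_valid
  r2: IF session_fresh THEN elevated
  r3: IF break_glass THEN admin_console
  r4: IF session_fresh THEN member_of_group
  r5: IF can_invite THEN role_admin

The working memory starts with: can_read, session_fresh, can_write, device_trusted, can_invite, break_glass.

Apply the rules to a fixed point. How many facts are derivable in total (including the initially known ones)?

11

[1] r2 [IF session_fresh THEN elevated]; r3 [IF break_glass THEN admin_console]; r4 [IF session_fresh THEN member_of_group]; r5 [IF can_invite THEN role_admin]. ⇒ new: elevated, admin_console, member_of_group, role_admin.
[2] r1 [IF elevated and can_write THEN token_valid]. ⇒ new: token_valid.
Closure: {admin_console, break_glass, can_invite, can_read, can_write, device_trusted, elevated, member_of_group, role_admin, session_fresh, token_valid} — 11 facts.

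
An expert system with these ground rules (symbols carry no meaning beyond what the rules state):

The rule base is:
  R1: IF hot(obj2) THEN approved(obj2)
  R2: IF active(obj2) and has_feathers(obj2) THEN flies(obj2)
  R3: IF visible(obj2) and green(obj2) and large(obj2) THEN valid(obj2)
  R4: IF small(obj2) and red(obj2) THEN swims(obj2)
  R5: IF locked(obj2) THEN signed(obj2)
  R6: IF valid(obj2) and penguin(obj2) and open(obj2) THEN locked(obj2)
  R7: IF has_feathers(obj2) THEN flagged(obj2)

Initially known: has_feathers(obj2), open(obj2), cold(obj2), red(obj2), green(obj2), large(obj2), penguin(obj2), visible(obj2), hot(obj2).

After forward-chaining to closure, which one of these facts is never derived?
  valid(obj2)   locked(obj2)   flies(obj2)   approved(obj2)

Round 1: R1 [IF hot(obj2) THEN approved(obj2)]; R3 [IF visible(obj2) and green(obj2) and large(obj2) THEN valid(obj2)]; R7 [IF has_feathers(obj2) THEN flagged(obj2)]. New: approved(obj2), valid(obj2), flagged(obj2).
Round 2: R6 [IF valid(obj2) and penguin(obj2) and open(obj2) THEN locked(obj2)]. New: locked(obj2).
Round 3: R5 [IF locked(obj2) THEN signed(obj2)]. New: signed(obj2).
Derived: locked(obj2) (round 2), valid(obj2) (round 1), approved(obj2) (round 1). flies(obj2) never appears in any round.

flies(obj2)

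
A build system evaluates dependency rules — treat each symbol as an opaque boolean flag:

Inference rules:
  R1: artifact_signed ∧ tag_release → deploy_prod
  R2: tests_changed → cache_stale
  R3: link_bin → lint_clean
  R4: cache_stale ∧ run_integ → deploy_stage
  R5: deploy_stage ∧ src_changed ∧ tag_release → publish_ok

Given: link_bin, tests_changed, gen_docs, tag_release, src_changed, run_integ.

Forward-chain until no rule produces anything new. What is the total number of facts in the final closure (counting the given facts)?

10

Round 1: R2 [tests_changed → cache_stale]; R3 [link_bin → lint_clean]. New: cache_stale, lint_clean.
Round 2: R4 [cache_stale ∧ run_integ → deploy_stage]. New: deploy_stage.
Round 3: R5 [deploy_stage ∧ src_changed ∧ tag_release → publish_ok]. New: publish_ok.
Closure: {cache_stale, deploy_stage, gen_docs, link_bin, lint_clean, publish_ok, run_integ, src_changed, tag_release, tests_changed} — 10 facts.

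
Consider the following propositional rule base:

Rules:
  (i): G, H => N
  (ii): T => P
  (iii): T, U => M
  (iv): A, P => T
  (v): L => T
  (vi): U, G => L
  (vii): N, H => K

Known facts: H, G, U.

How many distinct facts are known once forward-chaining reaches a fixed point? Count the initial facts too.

9

Round 1: (i) [G, H => N]; (vi) [U, G => L]. Adds N, L.
Round 2: (v) [L => T]; (vii) [N, H => K]. Adds T, K.
Round 3: (ii) [T => P]; (iii) [T, U => M]. Adds P, M.
Closure: {G, H, K, L, M, N, P, T, U} — 9 facts.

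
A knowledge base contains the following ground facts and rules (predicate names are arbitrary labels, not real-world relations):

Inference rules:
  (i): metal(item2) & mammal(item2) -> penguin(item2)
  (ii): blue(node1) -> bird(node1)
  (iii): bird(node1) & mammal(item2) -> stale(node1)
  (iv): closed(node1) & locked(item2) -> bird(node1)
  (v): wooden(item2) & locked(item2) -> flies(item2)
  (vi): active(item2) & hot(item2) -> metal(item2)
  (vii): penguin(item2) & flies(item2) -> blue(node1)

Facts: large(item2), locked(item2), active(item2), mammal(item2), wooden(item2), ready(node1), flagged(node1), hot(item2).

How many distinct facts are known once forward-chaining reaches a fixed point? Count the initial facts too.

Round 1: (v) [wooden(item2) & locked(item2) -> flies(item2)]; (vi) [active(item2) & hot(item2) -> metal(item2)]. Adds flies(item2), metal(item2).
Round 2: (i) [metal(item2) & mammal(item2) -> penguin(item2)]. Adds penguin(item2).
Round 3: (vii) [penguin(item2) & flies(item2) -> blue(node1)]. Adds blue(node1).
Round 4: (ii) [blue(node1) -> bird(node1)]. Adds bird(node1).
Round 5: (iii) [bird(node1) & mammal(item2) -> stale(node1)]. Adds stale(node1).
Closure: {active(item2), bird(node1), blue(node1), flagged(node1), flies(item2), hot(item2), large(item2), locked(item2), mammal(item2), metal(item2), penguin(item2), ready(node1), stale(node1), wooden(item2)} — 14 facts.

14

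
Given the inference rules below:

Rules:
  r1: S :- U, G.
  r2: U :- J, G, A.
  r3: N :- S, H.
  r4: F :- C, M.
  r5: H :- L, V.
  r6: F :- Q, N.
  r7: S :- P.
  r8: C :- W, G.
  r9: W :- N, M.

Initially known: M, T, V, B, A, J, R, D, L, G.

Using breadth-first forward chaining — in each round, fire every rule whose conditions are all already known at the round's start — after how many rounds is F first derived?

6

Round 1 — r2, r5, derive U, H.
Round 2 — r1, derive S.
Round 3 — r3, derive N.
Round 4 — r9, derive W.
Round 5 — r8, derive C.
Round 6 — r4, derive F.
F first appears in round 6.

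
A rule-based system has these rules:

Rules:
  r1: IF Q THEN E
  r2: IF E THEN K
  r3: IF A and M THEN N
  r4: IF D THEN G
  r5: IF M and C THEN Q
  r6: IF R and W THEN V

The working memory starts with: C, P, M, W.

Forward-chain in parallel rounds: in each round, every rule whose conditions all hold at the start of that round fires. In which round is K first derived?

Round 1 — r5, derive Q.
Round 2 — r1, derive E.
Round 3 — r2, derive K.
K first appears in round 3.

3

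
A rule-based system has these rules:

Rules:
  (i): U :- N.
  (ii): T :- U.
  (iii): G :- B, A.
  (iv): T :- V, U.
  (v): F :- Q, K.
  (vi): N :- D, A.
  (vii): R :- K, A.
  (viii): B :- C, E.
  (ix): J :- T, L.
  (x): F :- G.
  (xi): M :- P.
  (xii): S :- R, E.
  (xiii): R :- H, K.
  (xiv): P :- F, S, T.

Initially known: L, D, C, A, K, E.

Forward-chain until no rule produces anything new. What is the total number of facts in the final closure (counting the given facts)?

[1] (vi) [N :- D, A.]; (vii) [R :- K, A.]; (viii) [B :- C, E.]. ⇒ new: N, R, B.
[2] (i) [U :- N.]; (iii) [G :- B, A.]; (xii) [S :- R, E.]. ⇒ new: U, G, S.
[3] (ii) [T :- U.]; (x) [F :- G.]. ⇒ new: T, F.
[4] (ix) [J :- T, L.]; (xiv) [P :- F, S, T.]. ⇒ new: J, P.
[5] (xi) [M :- P.]. ⇒ new: M.
Closure: {A, B, C, D, E, F, G, J, K, L, M, N, P, R, S, T, U} — 17 facts.

17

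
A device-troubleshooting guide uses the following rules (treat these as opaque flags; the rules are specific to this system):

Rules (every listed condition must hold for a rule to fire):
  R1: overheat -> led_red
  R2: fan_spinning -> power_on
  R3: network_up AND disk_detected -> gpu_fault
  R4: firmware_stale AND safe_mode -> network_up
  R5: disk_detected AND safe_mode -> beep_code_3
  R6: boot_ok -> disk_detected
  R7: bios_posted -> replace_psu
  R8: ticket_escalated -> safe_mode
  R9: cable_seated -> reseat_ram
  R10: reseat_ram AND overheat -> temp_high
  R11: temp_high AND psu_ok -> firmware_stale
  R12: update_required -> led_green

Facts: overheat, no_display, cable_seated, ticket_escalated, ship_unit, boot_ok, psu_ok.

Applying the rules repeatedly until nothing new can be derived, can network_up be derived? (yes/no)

Round 1: R1 [overheat -> led_red]; R6 [boot_ok -> disk_detected]; R8 [ticket_escalated -> safe_mode]; R9 [cable_seated -> reseat_ram]. New: led_red, disk_detected, safe_mode, reseat_ram.
Round 2: R5 [disk_detected AND safe_mode -> beep_code_3]; R10 [reseat_ram AND overheat -> temp_high]. New: beep_code_3, temp_high.
Round 3: R11 [temp_high AND psu_ok -> firmware_stale]. New: firmware_stale.
Round 4: R4 [firmware_stale AND safe_mode -> network_up]. New: network_up.
Round 5: R3 [network_up AND disk_detected -> gpu_fault]. New: gpu_fault.
network_up appears in round 4, so it is derivable.

yes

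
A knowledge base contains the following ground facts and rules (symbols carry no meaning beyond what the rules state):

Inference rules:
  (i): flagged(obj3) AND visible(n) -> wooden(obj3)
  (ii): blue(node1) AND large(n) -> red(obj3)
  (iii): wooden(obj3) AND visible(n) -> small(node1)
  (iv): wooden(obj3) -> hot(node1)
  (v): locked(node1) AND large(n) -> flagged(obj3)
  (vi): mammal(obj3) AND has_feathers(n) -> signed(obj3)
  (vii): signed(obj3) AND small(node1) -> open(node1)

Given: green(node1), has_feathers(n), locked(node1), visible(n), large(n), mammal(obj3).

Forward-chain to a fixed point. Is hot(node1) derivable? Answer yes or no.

yes

Round 1 — (v), (vi), derive flagged(obj3), signed(obj3).
Round 2 — (i), derive wooden(obj3).
Round 3 — (iii), (iv), derive small(node1), hot(node1).
Round 4 — (vii), derive open(node1).
hot(node1) appears in round 3, so it is derivable.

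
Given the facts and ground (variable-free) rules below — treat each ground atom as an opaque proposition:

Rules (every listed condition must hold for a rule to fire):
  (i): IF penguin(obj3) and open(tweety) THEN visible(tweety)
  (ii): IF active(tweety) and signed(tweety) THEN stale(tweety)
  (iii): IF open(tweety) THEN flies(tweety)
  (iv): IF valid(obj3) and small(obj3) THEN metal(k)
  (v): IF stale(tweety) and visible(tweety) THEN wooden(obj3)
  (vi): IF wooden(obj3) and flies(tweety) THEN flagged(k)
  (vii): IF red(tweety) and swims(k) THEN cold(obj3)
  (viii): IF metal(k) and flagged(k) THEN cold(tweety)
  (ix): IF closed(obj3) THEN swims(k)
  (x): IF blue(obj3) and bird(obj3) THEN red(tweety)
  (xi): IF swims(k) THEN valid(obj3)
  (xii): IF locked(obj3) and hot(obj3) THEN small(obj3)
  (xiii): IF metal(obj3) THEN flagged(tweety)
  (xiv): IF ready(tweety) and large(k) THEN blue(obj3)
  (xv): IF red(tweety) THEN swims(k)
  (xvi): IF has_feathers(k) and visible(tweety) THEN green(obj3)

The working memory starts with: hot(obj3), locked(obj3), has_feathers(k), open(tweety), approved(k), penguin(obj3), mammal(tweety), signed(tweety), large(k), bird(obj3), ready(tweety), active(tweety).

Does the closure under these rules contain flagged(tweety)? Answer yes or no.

no

[1] (i) [IF penguin(obj3) and open(tweety) THEN visible(tweety)]; (ii) [IF active(tweety) and signed(tweety) THEN stale(tweety)]; (iii) [IF open(tweety) THEN flies(tweety)]; (xii) [IF locked(obj3) and hot(obj3) THEN small(obj3)]; (xiv) [IF ready(tweety) and large(k) THEN blue(obj3)]. ⇒ new: visible(tweety), stale(tweety), flies(tweety), small(obj3), blue(obj3).
[2] (v) [IF stale(tweety) and visible(tweety) THEN wooden(obj3)]; (x) [IF blue(obj3) and bird(obj3) THEN red(tweety)]; (xvi) [IF has_feathers(k) and visible(tweety) THEN green(obj3)]. ⇒ new: wooden(obj3), red(tweety), green(obj3).
[3] (vi) [IF wooden(obj3) and flies(tweety) THEN flagged(k)]; (xv) [IF red(tweety) THEN swims(k)]. ⇒ new: flagged(k), swims(k).
[4] (vii) [IF red(tweety) and swims(k) THEN cold(obj3)]; (xi) [IF swims(k) THEN valid(obj3)]. ⇒ new: cold(obj3), valid(obj3).
[5] (iv) [IF valid(obj3) and small(obj3) THEN metal(k)]. ⇒ new: metal(k).
[6] (viii) [IF metal(k) and flagged(k) THEN cold(tweety)]. ⇒ new: cold(tweety).
Fixed point reached. flagged(tweety) is concluded only by (xiii); (xiii) needs metal(obj3) (never derived).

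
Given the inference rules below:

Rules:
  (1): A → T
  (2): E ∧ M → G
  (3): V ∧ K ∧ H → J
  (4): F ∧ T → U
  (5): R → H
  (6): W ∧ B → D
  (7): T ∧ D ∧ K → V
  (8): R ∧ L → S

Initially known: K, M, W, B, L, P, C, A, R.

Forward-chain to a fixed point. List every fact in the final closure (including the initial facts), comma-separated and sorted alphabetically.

A, B, C, D, H, J, K, L, M, P, R, S, T, V, W

[1] (1) [A → T]; (5) [R → H]; (6) [W ∧ B → D]; (8) [R ∧ L → S]. ⇒ new: T, H, D, S.
[2] (7) [T ∧ D ∧ K → V]. ⇒ new: V.
[3] (3) [V ∧ K ∧ H → J]. ⇒ new: J.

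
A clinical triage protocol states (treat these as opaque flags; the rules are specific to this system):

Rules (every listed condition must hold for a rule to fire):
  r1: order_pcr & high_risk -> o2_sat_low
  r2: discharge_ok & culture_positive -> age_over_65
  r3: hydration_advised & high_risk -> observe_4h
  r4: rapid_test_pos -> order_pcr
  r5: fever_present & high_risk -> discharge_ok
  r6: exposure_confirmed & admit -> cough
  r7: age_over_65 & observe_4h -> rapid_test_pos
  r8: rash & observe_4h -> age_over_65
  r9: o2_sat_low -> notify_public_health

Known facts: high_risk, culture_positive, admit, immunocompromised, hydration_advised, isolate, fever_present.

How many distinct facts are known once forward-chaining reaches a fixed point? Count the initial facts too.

Round 1 fires r3, r5, giving observe_4h, discharge_ok.
Round 2 fires r2, giving age_over_65.
Round 3 fires r7, giving rapid_test_pos.
Round 4 fires r4, giving order_pcr.
Round 5 fires r1, giving o2_sat_low.
Round 6 fires r9, giving notify_public_health.
Closure: {admit, age_over_65, culture_positive, discharge_ok, fever_present, high_risk, hydration_advised, immunocompromised, isolate, notify_public_health, o2_sat_low, observe_4h, order_pcr, rapid_test_pos} — 14 facts.

14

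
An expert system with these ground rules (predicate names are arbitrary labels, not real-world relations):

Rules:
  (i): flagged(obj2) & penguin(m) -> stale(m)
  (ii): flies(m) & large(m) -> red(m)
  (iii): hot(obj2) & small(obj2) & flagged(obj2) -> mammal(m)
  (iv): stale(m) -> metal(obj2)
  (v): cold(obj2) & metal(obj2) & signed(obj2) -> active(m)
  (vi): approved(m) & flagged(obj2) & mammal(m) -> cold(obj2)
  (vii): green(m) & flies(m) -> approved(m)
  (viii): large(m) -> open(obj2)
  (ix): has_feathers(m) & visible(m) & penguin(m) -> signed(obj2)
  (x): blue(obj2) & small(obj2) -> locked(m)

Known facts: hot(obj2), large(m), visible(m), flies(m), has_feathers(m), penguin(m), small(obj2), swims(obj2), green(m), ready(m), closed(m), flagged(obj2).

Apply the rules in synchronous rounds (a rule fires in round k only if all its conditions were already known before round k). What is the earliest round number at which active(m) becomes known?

Round 1: (i) [flagged(obj2) & penguin(m) -> stale(m)]; (ii) [flies(m) & large(m) -> red(m)]; (iii) [hot(obj2) & small(obj2) & flagged(obj2) -> mammal(m)]; (vii) [green(m) & flies(m) -> approved(m)]; (viii) [large(m) -> open(obj2)]; (ix) [has_feathers(m) & visible(m) & penguin(m) -> signed(obj2)]. Adds stale(m), red(m), mammal(m), approved(m), open(obj2), signed(obj2).
Round 2: (iv) [stale(m) -> metal(obj2)]; (vi) [approved(m) & flagged(obj2) & mammal(m) -> cold(obj2)]. Adds metal(obj2), cold(obj2).
Round 3: (v) [cold(obj2) & metal(obj2) & signed(obj2) -> active(m)]. Adds active(m).
active(m) first appears in round 3.

3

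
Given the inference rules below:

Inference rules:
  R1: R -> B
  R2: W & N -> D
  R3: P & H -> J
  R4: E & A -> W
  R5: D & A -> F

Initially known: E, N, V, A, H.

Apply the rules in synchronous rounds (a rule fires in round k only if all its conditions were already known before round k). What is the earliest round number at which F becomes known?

Round 1: R4 [E & A -> W]. New: W.
Round 2: R2 [W & N -> D]. New: D.
Round 3: R5 [D & A -> F]. New: F.
F first appears in round 3.

3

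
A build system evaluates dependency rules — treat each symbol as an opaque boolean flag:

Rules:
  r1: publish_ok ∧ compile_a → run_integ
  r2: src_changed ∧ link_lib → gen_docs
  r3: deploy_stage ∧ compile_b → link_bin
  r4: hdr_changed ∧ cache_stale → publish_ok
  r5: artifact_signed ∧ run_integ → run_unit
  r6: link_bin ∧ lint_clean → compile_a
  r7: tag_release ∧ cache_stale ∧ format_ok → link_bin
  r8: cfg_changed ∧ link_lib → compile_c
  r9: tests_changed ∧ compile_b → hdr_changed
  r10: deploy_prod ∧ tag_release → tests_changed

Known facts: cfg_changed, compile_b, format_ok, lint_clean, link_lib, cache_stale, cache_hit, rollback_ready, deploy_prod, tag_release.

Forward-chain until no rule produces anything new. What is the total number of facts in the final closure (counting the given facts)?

17

Round 1: r7 [tag_release ∧ cache_stale ∧ format_ok → link_bin]; r8 [cfg_changed ∧ link_lib → compile_c]; r10 [deploy_prod ∧ tag_release → tests_changed]. New: link_bin, compile_c, tests_changed.
Round 2: r6 [link_bin ∧ lint_clean → compile_a]; r9 [tests_changed ∧ compile_b → hdr_changed]. New: compile_a, hdr_changed.
Round 3: r4 [hdr_changed ∧ cache_stale → publish_ok]. New: publish_ok.
Round 4: r1 [publish_ok ∧ compile_a → run_integ]. New: run_integ.
Closure: {cache_hit, cache_stale, cfg_changed, compile_a, compile_b, compile_c, deploy_prod, format_ok, hdr_changed, link_bin, link_lib, lint_clean, publish_ok, rollback_ready, run_integ, tag_release, tests_changed} — 17 facts.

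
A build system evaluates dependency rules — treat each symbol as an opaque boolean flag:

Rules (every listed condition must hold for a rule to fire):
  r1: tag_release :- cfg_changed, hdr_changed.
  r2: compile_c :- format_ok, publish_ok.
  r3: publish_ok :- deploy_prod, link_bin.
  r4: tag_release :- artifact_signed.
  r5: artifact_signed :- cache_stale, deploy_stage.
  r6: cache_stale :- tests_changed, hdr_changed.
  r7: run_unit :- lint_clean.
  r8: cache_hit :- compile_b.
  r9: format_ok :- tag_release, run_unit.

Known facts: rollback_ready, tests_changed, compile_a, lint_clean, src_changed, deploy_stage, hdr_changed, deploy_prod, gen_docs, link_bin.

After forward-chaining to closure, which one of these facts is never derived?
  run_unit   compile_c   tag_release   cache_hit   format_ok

Round 1 fires r3, r6, r7, giving publish_ok, cache_stale, run_unit.
Round 2 fires r5, giving artifact_signed.
Round 3 fires r4, giving tag_release.
Round 4 fires r9, giving format_ok.
Round 5 fires r2, giving compile_c.
Derived: format_ok (round 4), run_unit (round 1), compile_c (round 5), tag_release (round 3). cache_hit never appears in any round.

cache_hit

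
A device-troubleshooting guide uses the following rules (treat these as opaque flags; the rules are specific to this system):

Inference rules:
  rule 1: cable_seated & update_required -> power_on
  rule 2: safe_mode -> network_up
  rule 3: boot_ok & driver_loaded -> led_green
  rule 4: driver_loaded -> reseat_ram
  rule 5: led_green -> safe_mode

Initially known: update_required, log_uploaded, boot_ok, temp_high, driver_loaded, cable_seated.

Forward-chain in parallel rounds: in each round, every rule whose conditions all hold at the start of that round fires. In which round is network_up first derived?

3

Round 1 — rule 1, rule 3, rule 4, derive power_on, led_green, reseat_ram.
Round 2 — rule 5, derive safe_mode.
Round 3 — rule 2, derive network_up.
network_up first appears in round 3.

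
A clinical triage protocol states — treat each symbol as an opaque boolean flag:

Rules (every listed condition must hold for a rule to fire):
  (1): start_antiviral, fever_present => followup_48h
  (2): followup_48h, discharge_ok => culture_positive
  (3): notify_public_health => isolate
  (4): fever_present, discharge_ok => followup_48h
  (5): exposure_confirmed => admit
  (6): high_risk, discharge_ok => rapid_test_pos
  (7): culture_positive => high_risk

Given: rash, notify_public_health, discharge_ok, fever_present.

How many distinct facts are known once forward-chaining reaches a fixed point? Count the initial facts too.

Round 1: (3) [notify_public_health => isolate]; (4) [fever_present, discharge_ok => followup_48h]. Adds isolate, followup_48h.
Round 2: (2) [followup_48h, discharge_ok => culture_positive]. Adds culture_positive.
Round 3: (7) [culture_positive => high_risk]. Adds high_risk.
Round 4: (6) [high_risk, discharge_ok => rapid_test_pos]. Adds rapid_test_pos.
Closure: {culture_positive, discharge_ok, fever_present, followup_48h, high_risk, isolate, notify_public_health, rapid_test_pos, rash} — 9 facts.

9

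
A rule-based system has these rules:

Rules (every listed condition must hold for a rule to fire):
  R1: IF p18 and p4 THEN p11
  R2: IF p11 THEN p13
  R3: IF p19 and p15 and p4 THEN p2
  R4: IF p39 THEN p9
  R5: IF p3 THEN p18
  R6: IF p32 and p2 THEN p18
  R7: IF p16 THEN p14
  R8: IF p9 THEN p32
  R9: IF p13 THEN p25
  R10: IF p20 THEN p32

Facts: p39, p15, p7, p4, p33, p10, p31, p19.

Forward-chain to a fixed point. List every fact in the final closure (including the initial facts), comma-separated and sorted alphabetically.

Round 1: R3 [IF p19 and p15 and p4 THEN p2]; R4 [IF p39 THEN p9]. Adds p2, p9.
Round 2: R8 [IF p9 THEN p32]. Adds p32.
Round 3: R6 [IF p32 and p2 THEN p18]. Adds p18.
Round 4: R1 [IF p18 and p4 THEN p11]. Adds p11.
Round 5: R2 [IF p11 THEN p13]. Adds p13.
Round 6: R9 [IF p13 THEN p25]. Adds p25.

p10, p11, p13, p15, p18, p19, p2, p25, p31, p32, p33, p39, p4, p7, p9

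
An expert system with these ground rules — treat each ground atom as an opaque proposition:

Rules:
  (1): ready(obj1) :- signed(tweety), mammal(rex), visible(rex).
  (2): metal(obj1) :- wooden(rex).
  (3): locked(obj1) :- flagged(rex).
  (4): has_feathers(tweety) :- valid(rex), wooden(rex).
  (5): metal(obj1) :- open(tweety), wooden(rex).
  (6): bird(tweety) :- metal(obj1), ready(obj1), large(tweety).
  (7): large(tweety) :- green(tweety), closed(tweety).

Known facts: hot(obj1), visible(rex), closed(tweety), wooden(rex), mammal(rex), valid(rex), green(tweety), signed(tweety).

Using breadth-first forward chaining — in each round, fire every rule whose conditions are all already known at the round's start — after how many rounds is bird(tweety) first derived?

2

Round 1: (1) [ready(obj1) :- signed(tweety), mammal(rex), visible(rex).]; (2) [metal(obj1) :- wooden(rex).]; (4) [has_feathers(tweety) :- valid(rex), wooden(rex).]; (7) [large(tweety) :- green(tweety), closed(tweety).]. Adds ready(obj1), metal(obj1), has_feathers(tweety), large(tweety).
Round 2: (6) [bird(tweety) :- metal(obj1), ready(obj1), large(tweety).]. Adds bird(tweety).
bird(tweety) first appears in round 2.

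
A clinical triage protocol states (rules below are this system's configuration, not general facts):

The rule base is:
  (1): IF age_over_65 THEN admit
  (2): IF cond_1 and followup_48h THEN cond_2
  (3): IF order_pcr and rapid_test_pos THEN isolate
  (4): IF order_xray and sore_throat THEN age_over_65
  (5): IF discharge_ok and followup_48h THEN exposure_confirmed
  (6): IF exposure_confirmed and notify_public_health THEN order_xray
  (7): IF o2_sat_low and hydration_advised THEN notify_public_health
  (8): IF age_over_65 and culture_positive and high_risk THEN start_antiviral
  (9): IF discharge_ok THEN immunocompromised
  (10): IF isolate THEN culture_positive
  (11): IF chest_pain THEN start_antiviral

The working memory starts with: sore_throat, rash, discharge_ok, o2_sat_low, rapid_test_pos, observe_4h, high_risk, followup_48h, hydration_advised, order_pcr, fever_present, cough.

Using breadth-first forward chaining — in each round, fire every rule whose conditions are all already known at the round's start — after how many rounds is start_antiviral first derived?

4

Round 1 — (3), (5), (7), (9), derive isolate, exposure_confirmed, notify_public_health, immunocompromised.
Round 2 — (6), (10), derive order_xray, culture_positive.
Round 3 — (4), derive age_over_65.
Round 4 — (1), (8), derive admit, start_antiviral.
start_antiviral first appears in round 4.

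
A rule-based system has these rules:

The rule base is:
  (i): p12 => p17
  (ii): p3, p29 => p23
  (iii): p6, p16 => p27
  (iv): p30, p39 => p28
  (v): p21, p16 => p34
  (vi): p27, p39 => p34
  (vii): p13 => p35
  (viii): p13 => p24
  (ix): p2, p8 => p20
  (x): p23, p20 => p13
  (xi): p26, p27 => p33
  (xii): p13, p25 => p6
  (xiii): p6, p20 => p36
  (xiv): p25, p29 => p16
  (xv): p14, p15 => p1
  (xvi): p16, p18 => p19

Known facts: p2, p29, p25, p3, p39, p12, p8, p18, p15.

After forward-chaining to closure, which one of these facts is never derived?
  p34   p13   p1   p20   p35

[1] (i) [p12 => p17]; (ii) [p3, p29 => p23]; (ix) [p2, p8 => p20]; (xiv) [p25, p29 => p16]. ⇒ new: p17, p23, p20, p16.
[2] (x) [p23, p20 => p13]; (xvi) [p16, p18 => p19]. ⇒ new: p13, p19.
[3] (vii) [p13 => p35]; (viii) [p13 => p24]; (xii) [p13, p25 => p6]. ⇒ new: p35, p24, p6.
[4] (iii) [p6, p16 => p27]; (xiii) [p6, p20 => p36]. ⇒ new: p27, p36.
[5] (vi) [p27, p39 => p34]. ⇒ new: p34.
Derived: p35 (round 3), p34 (round 5), p13 (round 2), p20 (round 1). p1 never appears in any round.

p1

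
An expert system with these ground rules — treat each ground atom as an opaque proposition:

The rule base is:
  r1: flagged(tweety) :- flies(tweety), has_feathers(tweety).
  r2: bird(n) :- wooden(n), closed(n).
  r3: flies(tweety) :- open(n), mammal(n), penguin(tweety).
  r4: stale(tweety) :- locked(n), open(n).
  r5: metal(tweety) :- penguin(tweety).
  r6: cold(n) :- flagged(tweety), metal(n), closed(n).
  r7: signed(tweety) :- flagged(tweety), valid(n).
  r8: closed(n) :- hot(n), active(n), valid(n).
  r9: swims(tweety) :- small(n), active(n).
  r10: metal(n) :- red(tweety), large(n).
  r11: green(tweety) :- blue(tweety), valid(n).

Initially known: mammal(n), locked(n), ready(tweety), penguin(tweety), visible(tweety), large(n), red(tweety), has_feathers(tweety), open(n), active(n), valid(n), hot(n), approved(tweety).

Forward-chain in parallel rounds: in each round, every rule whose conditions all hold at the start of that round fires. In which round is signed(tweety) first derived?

3

Round 1 fires r3, r4, r5, r8, r10, giving flies(tweety), stale(tweety), metal(tweety), closed(n), metal(n).
Round 2 fires r1, giving flagged(tweety).
Round 3 fires r6, r7, giving cold(n), signed(tweety).
signed(tweety) first appears in round 3.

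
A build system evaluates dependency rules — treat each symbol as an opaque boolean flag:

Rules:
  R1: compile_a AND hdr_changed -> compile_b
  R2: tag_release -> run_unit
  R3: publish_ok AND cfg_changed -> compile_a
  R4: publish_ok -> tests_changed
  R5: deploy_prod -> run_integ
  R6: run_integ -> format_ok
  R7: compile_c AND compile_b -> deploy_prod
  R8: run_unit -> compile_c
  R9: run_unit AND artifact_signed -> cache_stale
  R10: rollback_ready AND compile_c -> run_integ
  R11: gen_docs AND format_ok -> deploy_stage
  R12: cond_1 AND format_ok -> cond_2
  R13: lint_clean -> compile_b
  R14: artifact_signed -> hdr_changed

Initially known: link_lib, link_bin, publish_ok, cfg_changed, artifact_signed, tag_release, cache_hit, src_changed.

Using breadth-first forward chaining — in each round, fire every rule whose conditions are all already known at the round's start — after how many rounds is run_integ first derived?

Round 1: R2 [tag_release -> run_unit]; R3 [publish_ok AND cfg_changed -> compile_a]; R4 [publish_ok -> tests_changed]; R14 [artifact_signed -> hdr_changed]. Adds run_unit, compile_a, tests_changed, hdr_changed.
Round 2: R1 [compile_a AND hdr_changed -> compile_b]; R8 [run_unit -> compile_c]; R9 [run_unit AND artifact_signed -> cache_stale]. Adds compile_b, compile_c, cache_stale.
Round 3: R7 [compile_c AND compile_b -> deploy_prod]. Adds deploy_prod.
Round 4: R5 [deploy_prod -> run_integ]. Adds run_integ.
run_integ first appears in round 4.

4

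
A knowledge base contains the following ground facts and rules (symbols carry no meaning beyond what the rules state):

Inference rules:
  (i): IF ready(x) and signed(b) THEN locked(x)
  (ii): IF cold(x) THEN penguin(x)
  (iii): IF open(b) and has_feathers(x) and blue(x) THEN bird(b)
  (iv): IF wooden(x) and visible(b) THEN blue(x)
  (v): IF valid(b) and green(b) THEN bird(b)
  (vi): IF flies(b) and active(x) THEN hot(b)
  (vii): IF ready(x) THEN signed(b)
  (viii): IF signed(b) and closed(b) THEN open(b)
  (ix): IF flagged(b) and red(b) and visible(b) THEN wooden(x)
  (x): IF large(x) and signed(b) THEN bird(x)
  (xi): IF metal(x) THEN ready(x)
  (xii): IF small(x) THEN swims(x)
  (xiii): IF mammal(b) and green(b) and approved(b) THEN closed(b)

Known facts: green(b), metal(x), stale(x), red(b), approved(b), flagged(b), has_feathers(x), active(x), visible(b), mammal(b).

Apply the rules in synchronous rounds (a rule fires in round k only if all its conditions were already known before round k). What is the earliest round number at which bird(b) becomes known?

Round 1: (ix) [IF flagged(b) and red(b) and visible(b) THEN wooden(x)]; (xi) [IF metal(x) THEN ready(x)]; (xiii) [IF mammal(b) and green(b) and approved(b) THEN closed(b)]. Adds wooden(x), ready(x), closed(b).
Round 2: (iv) [IF wooden(x) and visible(b) THEN blue(x)]; (vii) [IF ready(x) THEN signed(b)]. Adds blue(x), signed(b).
Round 3: (i) [IF ready(x) and signed(b) THEN locked(x)]; (viii) [IF signed(b) and closed(b) THEN open(b)]. Adds locked(x), open(b).
Round 4: (iii) [IF open(b) and has_feathers(x) and blue(x) THEN bird(b)]. Adds bird(b).
bird(b) first appears in round 4.

4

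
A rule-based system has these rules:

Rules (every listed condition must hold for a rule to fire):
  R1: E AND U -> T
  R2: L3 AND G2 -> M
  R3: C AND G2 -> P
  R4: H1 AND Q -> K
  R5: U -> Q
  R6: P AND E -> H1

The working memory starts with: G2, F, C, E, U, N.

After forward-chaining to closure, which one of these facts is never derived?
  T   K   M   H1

Round 1 — R1, R3, R5, derive T, P, Q.
Round 2 — R6, derive H1.
Round 3 — R4, derive K.
Derived: T (round 1), H1 (round 2), K (round 3). M never appears in any round.

M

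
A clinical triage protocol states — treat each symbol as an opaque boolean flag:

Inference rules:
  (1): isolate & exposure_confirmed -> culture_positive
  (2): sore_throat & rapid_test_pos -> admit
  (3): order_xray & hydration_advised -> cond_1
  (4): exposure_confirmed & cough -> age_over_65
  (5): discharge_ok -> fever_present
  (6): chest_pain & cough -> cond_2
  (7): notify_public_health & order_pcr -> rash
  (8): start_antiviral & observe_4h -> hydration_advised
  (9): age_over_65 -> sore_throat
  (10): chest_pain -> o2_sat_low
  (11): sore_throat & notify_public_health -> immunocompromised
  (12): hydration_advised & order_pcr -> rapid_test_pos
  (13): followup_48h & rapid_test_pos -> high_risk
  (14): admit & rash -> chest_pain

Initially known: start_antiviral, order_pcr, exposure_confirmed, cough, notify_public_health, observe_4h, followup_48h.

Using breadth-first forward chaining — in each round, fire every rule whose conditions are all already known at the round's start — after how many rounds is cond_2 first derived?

5

Round 1: (4) [exposure_confirmed & cough -> age_over_65]; (7) [notify_public_health & order_pcr -> rash]; (8) [start_antiviral & observe_4h -> hydration_advised]. Adds age_over_65, rash, hydration_advised.
Round 2: (9) [age_over_65 -> sore_throat]; (12) [hydration_advised & order_pcr -> rapid_test_pos]. Adds sore_throat, rapid_test_pos.
Round 3: (2) [sore_throat & rapid_test_pos -> admit]; (11) [sore_throat & notify_public_health -> immunocompromised]; (13) [followup_48h & rapid_test_pos -> high_risk]. Adds admit, immunocompromised, high_risk.
Round 4: (14) [admit & rash -> chest_pain]. Adds chest_pain.
Round 5: (6) [chest_pain & cough -> cond_2]; (10) [chest_pain -> o2_sat_low]. Adds cond_2, o2_sat_low.
cond_2 first appears in round 5.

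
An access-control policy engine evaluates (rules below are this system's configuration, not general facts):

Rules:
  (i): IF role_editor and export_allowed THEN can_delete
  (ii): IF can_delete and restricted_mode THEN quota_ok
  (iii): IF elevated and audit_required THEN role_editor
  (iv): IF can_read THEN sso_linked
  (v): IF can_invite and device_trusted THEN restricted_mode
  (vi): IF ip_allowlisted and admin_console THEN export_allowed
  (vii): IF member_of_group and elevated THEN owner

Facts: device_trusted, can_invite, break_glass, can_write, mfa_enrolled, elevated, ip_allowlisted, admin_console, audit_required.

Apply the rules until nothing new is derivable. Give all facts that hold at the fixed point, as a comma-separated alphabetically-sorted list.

admin_console, audit_required, break_glass, can_delete, can_invite, can_write, device_trusted, elevated, export_allowed, ip_allowlisted, mfa_enrolled, quota_ok, restricted_mode, role_editor

Round 1 fires (iii), (v), (vi), giving role_editor, restricted_mode, export_allowed.
Round 2 fires (i), giving can_delete.
Round 3 fires (ii), giving quota_ok.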